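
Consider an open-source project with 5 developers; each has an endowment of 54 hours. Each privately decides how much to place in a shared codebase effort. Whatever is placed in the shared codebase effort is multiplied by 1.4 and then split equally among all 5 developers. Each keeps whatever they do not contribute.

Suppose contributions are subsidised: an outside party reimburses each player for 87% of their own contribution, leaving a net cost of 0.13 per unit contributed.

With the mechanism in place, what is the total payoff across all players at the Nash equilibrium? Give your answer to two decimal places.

612.90 hours

The effective private return per unit is now (1.4/5) / 0.13 = 2.1538 > 1, so every player's dominant strategy flips to full contribution.
At the Nash equilibrium everyone contributes 54. Group total payoff = 5 × (54 × 0.87 + 1.4 × 54) = 612.90.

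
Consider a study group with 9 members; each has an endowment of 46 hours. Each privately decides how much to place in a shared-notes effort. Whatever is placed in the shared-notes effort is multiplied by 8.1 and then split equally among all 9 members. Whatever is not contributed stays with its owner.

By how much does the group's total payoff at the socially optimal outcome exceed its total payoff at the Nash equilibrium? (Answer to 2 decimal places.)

Each contributed unit returns 8.1/9 = 0.9000 to its contributor — below 1 — so contributing 0 is dominant for every player. At the Nash equilibrium everyone keeps their 46, and the group total is 9 × 46 = 414.
Each contributed unit returns 8.100 to the group as a whole (0.9000 to each of 9 players), which exceeds 1, so the social optimum is full contribution: group total = 8.100 × 414 = 3353.40.
Efficiency loss = 3353.40 − 414 = 2939.40.

2939.40 hours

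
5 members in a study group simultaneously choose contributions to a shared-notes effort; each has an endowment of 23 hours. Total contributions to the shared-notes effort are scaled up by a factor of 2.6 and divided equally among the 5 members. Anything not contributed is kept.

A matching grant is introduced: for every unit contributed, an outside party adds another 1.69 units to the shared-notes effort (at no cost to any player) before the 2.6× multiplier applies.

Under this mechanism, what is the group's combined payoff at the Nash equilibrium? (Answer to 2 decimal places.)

With the mechanism, a contributed unit returns 2.6 × 2.69 / 5 = 1.3988 per unit of net cost to the contributor — now above 1 — so contributing fully is weakly dominant for every player.
At the Nash equilibrium everyone contributes 23. Group total payoff = 2.6 × 2.69 × 115 = 804.31.

804.31 hours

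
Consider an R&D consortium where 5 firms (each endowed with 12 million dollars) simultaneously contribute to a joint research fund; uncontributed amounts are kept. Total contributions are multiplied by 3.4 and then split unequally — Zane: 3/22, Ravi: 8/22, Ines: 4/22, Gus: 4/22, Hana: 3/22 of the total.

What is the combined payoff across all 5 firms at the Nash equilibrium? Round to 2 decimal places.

For player j, contributing a unit is worthwhile iff 3.4 × (j's share) ≥ 1, i.e. iff j's share is at least 0.2941.
The only share above 0.2941 is Ravi's 8/22, contributing 12; the remaining 4 contribute 0. Total contributed: 12.
The joint research fund pays out 3.4 × 12 = 40.80 in total (split across the unequal shares, but the aggregate is all that matters for the group sum).
The 4 free-riders keep 12 each, adding 48. Group total = 48 + 40.80 = 88.80.

88.80 million dollars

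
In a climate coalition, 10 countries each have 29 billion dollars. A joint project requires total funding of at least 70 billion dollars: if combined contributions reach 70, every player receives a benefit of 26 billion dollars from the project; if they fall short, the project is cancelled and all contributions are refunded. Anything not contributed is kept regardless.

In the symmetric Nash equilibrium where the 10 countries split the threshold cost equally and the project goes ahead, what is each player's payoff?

Equal share of the threshold: 70/10 = 7.
At this profile no one gains by cutting their contribution: any cut drops the total below 70, the project is cancelled, contributions are refunded, and the deviator ends with 29, which is less than 29 − 7 + 26 = 48. Contributing more than 7 just wastes the excess. So contributing exactly 7 is a best response.
Each player's payoff: 29 − 7 + 26 = 48.

48 billion dollars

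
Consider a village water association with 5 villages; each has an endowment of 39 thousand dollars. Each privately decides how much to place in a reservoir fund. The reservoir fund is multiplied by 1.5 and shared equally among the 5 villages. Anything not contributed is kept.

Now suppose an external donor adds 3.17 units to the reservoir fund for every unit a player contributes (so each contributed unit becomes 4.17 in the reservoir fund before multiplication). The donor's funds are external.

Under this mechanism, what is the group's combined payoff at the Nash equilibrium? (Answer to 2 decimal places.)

1219.73 thousand dollars

With the mechanism, a contributed unit returns 1.5 × 4.17 / 5 = 1.2510 per unit of net cost to the contributor — now above 1 — so contributing fully is weakly dominant for every player.
So the Nash equilibrium is full contribution by all 5; the group earns 1.5 × 4.17 × 195 = 1219.73.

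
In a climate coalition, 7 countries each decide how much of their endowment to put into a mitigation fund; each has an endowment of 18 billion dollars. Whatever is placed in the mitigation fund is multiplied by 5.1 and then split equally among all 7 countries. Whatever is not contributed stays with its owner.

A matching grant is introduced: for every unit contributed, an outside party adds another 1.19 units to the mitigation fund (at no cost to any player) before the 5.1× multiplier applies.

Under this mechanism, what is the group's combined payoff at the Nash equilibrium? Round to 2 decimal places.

The effective private return per unit is now 5.1 × 2.19 / 7 = 1.5956 > 1, so every player's dominant strategy flips to full contribution.
So the Nash equilibrium is full contribution by all 7; the group earns 5.1 × 2.19 × 126 = 1407.29.

1407.29 billion dollars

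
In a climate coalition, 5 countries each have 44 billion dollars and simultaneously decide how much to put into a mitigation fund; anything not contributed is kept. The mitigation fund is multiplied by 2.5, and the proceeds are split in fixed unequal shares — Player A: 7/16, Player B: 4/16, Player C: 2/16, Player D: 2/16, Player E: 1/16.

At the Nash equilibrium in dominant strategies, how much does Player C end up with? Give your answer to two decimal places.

A player with share s gets back 2.5·s per unit contributed, so full contribution is dominant for anyone with s > 1/2.5 = 0.4000 and zero contribution is dominant for anyone below.
The only share above 0.4000 is Player A's 7/16, contributing 44; the remaining 4 contribute 0. Total contributed: 44.
Player C keeps 44 and receives 2.5 × 44 × 2/16 = 13.75 from the mitigation fund, for a payoff of 57.75.

57.75 billion dollars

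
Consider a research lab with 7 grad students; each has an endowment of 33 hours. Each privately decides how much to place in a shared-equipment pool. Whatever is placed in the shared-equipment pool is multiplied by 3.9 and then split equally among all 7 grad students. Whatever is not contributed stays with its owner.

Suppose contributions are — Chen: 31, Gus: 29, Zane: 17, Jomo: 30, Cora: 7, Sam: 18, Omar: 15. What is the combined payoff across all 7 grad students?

Total contributed: 31 + 29 + 17 + 30 + 7 + 18 + 15 = 147; total kept: 7 × 33 − 147 = 84.
The shared-equipment pool pays out 3.9 × 147 = 573.30 in aggregate.
Group total = 84 + 573.30 = 657.30.

657.30 hours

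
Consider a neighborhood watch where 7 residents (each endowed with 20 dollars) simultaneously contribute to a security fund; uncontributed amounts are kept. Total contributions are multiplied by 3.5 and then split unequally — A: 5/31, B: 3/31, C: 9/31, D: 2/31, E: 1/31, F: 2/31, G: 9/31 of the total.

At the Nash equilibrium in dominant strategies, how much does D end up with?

29.03 dollars

For player j, contributing a unit is worthwhile iff 3.5 × (j's share) ≥ 1, i.e. iff j's share is at least 0.2857.
C and G clear that bar, contributing 20 each; the remaining 5 contribute 0. Total contributed: 40.
D keeps 20 and receives 3.5 × 40 × 2/31 = 9.03 from the security fund, for a payoff of 29.03.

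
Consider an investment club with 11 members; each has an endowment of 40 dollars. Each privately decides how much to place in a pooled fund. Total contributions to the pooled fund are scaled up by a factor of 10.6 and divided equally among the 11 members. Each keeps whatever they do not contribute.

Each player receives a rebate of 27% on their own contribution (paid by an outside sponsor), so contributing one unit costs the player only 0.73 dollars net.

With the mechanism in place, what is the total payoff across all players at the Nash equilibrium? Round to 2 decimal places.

With the mechanism, a contributed unit returns (10.6/11) / 0.73 = 1.3200 per unit of net cost to the contributor — now above 1 — so contributing fully is weakly dominant for every player.
So the Nash equilibrium is full contribution by all 11; the group earns 11 × (40 × 0.27 + 10.6 × 40) = 4782.80.

4782.80 dollars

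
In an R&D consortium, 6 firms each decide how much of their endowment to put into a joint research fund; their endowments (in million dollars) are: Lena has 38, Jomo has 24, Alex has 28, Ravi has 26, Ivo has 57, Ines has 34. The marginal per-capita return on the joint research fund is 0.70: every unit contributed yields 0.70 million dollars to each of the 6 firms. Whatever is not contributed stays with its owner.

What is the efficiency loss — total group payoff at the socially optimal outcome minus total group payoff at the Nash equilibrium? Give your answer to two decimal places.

662.40 million dollars

The private return per contributed unit is 0.70 < 1 for everyone, so the Nash equilibrium is zero contribution and the group total is Σ E_j = 38 + 24 + 28 + 26 + 57 + 34 = 207.
Each contributed unit returns 4.200 to the group, so the social optimum is full contribution by everyone: group total = 4.200 × 207 = 869.40.
Efficiency loss = (4.200 − 1) × 207 = 662.40.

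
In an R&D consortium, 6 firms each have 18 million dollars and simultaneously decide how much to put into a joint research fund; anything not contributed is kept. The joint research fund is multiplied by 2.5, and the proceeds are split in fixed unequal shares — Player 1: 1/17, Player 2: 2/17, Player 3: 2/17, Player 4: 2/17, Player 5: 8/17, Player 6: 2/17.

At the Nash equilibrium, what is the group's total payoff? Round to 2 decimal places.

Player j's private return per contributed unit is 2.5 × (j's share). Contributing is weakly dominant for j when that share is at least 1/2.5 = 0.4000, and contributing 0 is dominant otherwise.
The only share above 0.4000 is Player 5's 8/17, contributing 18; the remaining 5 contribute 0. Total contributed: 18.
The joint research fund pays out 2.5 × 18 = 45.00 in total (split across the unequal shares, but the aggregate is all that matters for the group sum).
The 5 free-riders keep 18 each, adding 90. Group total = 90 + 45.00 = 135.00.

135.00 million dollars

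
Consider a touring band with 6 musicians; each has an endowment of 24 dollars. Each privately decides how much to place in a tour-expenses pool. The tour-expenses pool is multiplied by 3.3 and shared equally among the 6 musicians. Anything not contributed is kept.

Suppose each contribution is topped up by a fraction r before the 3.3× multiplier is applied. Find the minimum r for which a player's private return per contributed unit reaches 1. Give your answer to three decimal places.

With matching at rate r, one contributed unit becomes (1 + r) in the tour-expenses pool and returns 3.3 × (1 + r) / 6 to the contributor.
Setting this equal to 1: 1 + r = 6/3.3 = 1.8182.
So the minimum matching rate is r = 1.8182 − 1 = 0.818.

0.818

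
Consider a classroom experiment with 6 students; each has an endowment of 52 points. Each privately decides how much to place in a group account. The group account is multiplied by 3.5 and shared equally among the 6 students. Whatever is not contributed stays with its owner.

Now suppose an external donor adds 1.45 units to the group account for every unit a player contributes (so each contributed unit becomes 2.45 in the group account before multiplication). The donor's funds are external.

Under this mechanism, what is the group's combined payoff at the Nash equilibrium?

The effective private return per unit is now 3.5 × 2.45 / 6 = 1.4292 > 1, so every player's dominant strategy flips to full contribution.
So the Nash equilibrium is full contribution by all 6; the group earns 3.5 × 2.45 × 312 = 2675.40.

2675.40 points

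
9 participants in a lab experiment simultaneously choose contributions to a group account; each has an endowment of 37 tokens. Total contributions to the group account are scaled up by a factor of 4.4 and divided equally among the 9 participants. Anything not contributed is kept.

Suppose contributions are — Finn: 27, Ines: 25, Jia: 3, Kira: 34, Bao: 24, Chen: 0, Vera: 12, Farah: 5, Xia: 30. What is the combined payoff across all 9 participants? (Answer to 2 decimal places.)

877.00 tokens

Total contributed: 27 + 25 + 3 + 34 + 24 + 0 + 12 + 5 + 30 = 160; total kept: 9 × 37 − 160 = 173.
The group account pays out 4.4 × 160 = 704.00 in aggregate.
Group total = 173 + 704.00 = 877.00.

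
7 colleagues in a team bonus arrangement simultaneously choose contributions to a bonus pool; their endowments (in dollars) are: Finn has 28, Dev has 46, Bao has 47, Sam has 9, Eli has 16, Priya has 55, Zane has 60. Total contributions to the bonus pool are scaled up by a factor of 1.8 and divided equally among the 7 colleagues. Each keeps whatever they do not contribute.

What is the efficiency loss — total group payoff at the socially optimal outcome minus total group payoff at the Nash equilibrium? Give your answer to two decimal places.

208.80 dollars

The private return per contributed unit is 1.8/7 = 0.2571 < 1 for every player regardless of endowment, so the Nash equilibrium is zero contribution and the group total is Σ E_j = 28 + 46 + 47 + 9 + 16 + 55 + 60 = 261.
Each contributed unit returns 1.800 to the group, so the social optimum is full contribution by everyone: group total = 1.800 × 261 = 469.80.
Efficiency loss = (1.800 − 1) × 261 = 208.80.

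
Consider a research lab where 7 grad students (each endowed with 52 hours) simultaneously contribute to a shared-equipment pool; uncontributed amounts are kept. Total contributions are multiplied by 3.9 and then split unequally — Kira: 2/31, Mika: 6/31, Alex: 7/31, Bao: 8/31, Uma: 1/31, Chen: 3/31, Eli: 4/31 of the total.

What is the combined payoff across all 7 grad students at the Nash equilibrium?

514.80 hours

Each unit j contributes comes back to j as 3.9 × (j's share), so j prefers to contribute only if that share exceeds 1/3.9 = 0.2564; otherwise keeping the unit dominates.
Bao alone (share 8/31) is above the threshold, contributing 52; the remaining 6 contribute 0. Total contributed: 52.
The shared-equipment pool pays out 3.9 × 52 = 202.80 in total (split across the unequal shares, but the aggregate is all that matters for the group sum).
The 6 free-riders keep 52 each, adding 312. Group total = 312 + 202.80 = 514.80.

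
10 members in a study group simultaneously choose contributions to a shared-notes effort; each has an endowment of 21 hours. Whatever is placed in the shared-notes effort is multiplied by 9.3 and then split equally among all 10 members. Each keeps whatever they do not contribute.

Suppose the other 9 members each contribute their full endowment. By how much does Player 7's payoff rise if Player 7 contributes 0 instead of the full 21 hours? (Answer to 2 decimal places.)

1.47 hours

Switching from a contribution of 21 to 0 lets Player 7 keep an extra 21 hours, but lowers the shared-notes effort by 21, which costs Player 7 their own share of that drop: 9.3/10 × 21 = 19.53.
Net gain = 21 − 19.53 = 1.47. The private return per contributed unit (0.9300) is below 1, so free-riding is indeed the best response regardless of what the others do.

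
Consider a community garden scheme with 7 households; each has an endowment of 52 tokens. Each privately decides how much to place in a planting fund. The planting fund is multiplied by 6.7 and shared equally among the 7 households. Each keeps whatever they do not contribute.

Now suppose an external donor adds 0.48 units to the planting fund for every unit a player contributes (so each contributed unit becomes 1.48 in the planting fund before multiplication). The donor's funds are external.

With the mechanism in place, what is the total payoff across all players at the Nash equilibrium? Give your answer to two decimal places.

3609.42 tokens

With the mechanism, a contributed unit returns 6.7 × 1.48 / 7 = 1.4166 per unit of net cost to the contributor — now above 1 — so contributing fully is weakly dominant for every player.
So the Nash equilibrium is full contribution by all 7; the group earns 6.7 × 1.48 × 364 = 3609.42.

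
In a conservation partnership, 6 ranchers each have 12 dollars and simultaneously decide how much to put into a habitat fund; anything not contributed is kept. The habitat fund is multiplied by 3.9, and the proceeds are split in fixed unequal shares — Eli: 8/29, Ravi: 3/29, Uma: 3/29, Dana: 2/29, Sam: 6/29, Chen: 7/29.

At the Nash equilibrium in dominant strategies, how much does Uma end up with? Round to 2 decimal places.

Each unit j contributes comes back to j as 3.9 × (j's share), so j prefers to contribute only if that share exceeds 1/3.9 = 0.2564; otherwise keeping the unit dominates.
The only share above 0.2564 is Eli's 8/29, contributing 12; the remaining 5 contribute 0. Total contributed: 12.
Uma keeps 12 and receives 3.9 × 12 × 3/29 = 4.84 from the habitat fund, for a payoff of 16.84.

16.84 dollars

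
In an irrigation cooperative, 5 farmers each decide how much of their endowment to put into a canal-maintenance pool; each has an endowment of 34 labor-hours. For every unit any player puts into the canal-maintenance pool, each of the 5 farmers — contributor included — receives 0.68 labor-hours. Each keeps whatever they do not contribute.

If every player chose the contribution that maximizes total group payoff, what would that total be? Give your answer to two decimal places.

Each contributed unit returns 3.400 to the group as a whole (0.68 to each of 5 players), which exceeds 1, so the social optimum is full contribution: group total = 3.400 × 170 = 578.00.

578.00 labor-hours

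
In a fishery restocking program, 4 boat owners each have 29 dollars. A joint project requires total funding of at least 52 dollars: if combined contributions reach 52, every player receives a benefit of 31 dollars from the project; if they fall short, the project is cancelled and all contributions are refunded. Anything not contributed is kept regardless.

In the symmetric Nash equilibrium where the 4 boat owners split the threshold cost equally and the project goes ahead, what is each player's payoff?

47 dollars

Equal share of the threshold: 52/4 = 13.
At this profile no one gains by cutting their contribution: any cut drops the total below 52, the project is cancelled, contributions are refunded, and the deviator ends with 29, which is less than 29 − 13 + 31 = 47. Contributing more than 13 just wastes the excess. So contributing exactly 13 is a best response.
Each player's payoff: 29 − 13 + 31 = 47.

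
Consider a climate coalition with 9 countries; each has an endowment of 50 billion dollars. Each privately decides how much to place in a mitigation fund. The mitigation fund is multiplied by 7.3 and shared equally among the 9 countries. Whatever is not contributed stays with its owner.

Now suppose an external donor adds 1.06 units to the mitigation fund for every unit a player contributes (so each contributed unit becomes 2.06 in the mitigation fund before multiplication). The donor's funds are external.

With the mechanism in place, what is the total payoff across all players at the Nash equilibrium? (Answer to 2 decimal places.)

The effective private return per unit is now 7.3 × 2.06 / 9 = 1.6709 > 1, so every player's dominant strategy flips to full contribution.
So the Nash equilibrium is full contribution by all 9; the group earns 7.3 × 2.06 × 450 = 6767.10.

6767.10 billion dollars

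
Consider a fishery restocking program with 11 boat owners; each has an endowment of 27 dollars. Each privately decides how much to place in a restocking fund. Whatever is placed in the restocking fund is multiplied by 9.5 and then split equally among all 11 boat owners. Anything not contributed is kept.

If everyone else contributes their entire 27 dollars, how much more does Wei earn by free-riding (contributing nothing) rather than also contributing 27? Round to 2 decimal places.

3.68 dollars

Switching from a contribution of 27 to 0 lets Wei keep an extra 27 dollars, but lowers the restocking fund by 27, which costs Wei their own share of that drop: 9.5/11 × 27 = 23.32.
Net gain = 27 − 23.32 = 3.68. The private return per contributed unit (0.8636) is below 1, so free-riding is indeed the best response regardless of what the others do.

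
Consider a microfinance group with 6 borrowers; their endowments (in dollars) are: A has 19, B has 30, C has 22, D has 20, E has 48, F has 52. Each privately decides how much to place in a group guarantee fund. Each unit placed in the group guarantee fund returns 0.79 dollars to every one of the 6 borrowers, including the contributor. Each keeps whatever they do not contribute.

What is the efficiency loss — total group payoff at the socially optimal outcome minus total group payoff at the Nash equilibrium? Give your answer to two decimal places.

The private return per contributed unit is 0.79 < 1 for everyone, so the Nash equilibrium is zero contribution and the group total is Σ E_j = 19 + 30 + 22 + 20 + 48 + 52 = 191.
Each contributed unit returns 4.740 to the group, so the social optimum is full contribution by everyone: group total = 4.740 × 191 = 905.34.
Efficiency loss = (4.740 − 1) × 191 = 714.34.

714.34 dollars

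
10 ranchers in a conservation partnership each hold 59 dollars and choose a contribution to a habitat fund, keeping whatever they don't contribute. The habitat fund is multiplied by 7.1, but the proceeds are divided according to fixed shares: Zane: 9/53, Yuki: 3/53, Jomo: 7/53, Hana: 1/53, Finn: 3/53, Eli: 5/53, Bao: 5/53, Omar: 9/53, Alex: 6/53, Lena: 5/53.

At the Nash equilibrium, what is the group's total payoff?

Each unit j contributes comes back to j as 7.1 × (j's share), so j prefers to contribute only if that share exceeds 1/7.1 = 0.1408; otherwise keeping the unit dominates.
The shares above 0.1408 belong to Zane and Omar, contributing 59 each; the remaining 8 contribute 0. Total contributed: 118.
The habitat fund pays out 7.1 × 118 = 837.80 in total (split across the unequal shares, but the aggregate is all that matters for the group sum).
The 8 free-riders keep 59 each, adding 472. Group total = 472 + 837.80 = 1309.80.

1309.80 dollars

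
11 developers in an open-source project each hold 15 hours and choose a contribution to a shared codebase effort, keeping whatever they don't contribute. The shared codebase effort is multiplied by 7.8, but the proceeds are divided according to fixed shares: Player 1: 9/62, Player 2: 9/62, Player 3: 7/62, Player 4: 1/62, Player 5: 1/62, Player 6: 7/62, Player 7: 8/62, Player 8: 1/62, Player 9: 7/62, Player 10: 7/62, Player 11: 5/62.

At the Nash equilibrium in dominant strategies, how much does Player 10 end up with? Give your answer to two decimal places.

54.63 hours

A player with share s gets back 7.8·s per unit contributed, so full contribution is dominant for anyone with s > 1/7.8 = 0.1282 and zero contribution is dominant for anyone below.
Player 1, Player 2 and Player 7 clear that bar, contributing 15 each; the remaining 8 contribute 0. Total contributed: 45.
Player 10 keeps 15 and receives 7.8 × 45 × 7/62 = 39.63 from the shared codebase effort, for a payoff of 54.63.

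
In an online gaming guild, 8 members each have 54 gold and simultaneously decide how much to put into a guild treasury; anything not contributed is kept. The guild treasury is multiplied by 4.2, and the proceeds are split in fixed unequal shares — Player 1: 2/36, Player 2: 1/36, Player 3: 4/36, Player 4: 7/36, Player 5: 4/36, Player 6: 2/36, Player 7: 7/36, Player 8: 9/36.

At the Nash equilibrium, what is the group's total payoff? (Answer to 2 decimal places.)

604.80 gold

A player with share s gets back 4.2·s per unit contributed, so full contribution is dominant for anyone with s > 1/4.2 = 0.2381 and zero contribution is dominant for anyone below.
Player 8 alone (share 9/36) is above the threshold, contributing 54; the remaining 7 contribute 0. Total contributed: 54.
The guild treasury pays out 4.2 × 54 = 226.80 in total (split across the unequal shares, but the aggregate is all that matters for the group sum).
The 7 free-riders keep 54 each, adding 378. Group total = 378 + 226.80 = 604.80.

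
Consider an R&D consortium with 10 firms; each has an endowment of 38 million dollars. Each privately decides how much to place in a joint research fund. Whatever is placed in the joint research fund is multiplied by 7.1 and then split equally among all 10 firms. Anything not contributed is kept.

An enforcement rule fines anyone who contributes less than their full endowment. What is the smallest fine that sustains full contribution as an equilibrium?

11.02 million dollars

Given the others contribute fully, the best deviation is to contribute 0 (any partial contribution still incurs the fine and gives up units whose private return 0.7100 is below 1).
Deviating from 38 to 0 saves 38 million dollars but forfeits the deviator's share of the drop in the joint research fund: 7.1/10 × 38 = 26.98.
So the deviation gain is 38 − 26.98 = 11.02, and the fine must be at least 11.02 million dollars to wipe it out.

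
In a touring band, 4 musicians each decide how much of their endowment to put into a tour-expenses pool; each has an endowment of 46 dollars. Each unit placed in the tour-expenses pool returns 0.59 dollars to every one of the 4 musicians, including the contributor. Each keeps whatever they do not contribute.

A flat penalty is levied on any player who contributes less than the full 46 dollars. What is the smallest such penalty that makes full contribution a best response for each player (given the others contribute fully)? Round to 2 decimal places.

Given the others contribute fully, the best deviation is to contribute 0 (any partial contribution still incurs the fine and gives up units whose private return 0.59 is below 1).
Deviating from 46 to 0 saves 46 dollars but forfeits the deviator's share of the drop in the tour-expenses pool: 0.59 × 46 = 27.14.
So the deviation gain is 46 − 27.14 = 18.86, and the fine must be at least 18.86 dollars to wipe it out.

18.86 dollars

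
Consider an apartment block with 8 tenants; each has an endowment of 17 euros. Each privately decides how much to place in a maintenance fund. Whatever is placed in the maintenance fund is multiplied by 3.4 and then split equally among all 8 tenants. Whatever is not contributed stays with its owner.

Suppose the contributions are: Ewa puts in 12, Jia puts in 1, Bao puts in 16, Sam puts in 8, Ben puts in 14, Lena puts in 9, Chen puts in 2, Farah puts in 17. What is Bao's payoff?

Total contributed: 12 + 1 + 16 + 8 + 14 + 9 + 2 + 17 = 79.
Each receives 3.4 × 79 / 8 = 33.58 from the maintenance fund.
Bao keeps 17 − 16 = 1, so Bao's payoff is 1 + 33.58 = 34.58.

34.58 euros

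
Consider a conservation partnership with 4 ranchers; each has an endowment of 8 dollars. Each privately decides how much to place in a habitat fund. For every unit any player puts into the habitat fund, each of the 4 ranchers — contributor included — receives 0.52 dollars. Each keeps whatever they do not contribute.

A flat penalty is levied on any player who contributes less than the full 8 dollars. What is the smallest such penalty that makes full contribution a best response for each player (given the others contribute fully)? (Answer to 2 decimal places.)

3.84 dollars

Given the others contribute fully, the best deviation is to contribute 0 (any partial contribution still incurs the fine and gives up units whose private return 0.52 is below 1).
Deviating from 8 to 0 saves 8 dollars but forfeits the deviator's share of the drop in the habitat fund: 0.52 × 8 = 4.16.
So the deviation gain is 8 − 4.16 = 3.84, and the fine must be at least 3.84 dollars to wipe it out.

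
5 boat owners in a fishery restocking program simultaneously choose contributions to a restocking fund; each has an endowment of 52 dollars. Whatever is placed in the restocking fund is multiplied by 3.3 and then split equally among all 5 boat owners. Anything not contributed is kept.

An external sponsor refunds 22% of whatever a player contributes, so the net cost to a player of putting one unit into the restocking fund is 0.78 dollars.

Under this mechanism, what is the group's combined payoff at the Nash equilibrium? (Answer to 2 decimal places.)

260.00 dollars

With the mechanism, a contributed unit returns (3.3/5) / 0.78 = 0.8462 per unit of net cost — still below 1 — so contributing 0 remains dominant for every player.
At the Nash equilibrium no one contributes; group total payoff = 5 × 52 = 260.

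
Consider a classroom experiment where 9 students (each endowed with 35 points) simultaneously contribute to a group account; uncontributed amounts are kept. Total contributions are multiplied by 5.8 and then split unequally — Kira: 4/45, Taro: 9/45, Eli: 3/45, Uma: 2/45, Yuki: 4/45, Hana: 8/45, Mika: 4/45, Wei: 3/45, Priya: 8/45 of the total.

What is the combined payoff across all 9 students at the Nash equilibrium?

Each unit j contributes comes back to j as 5.8 × (j's share), so j prefers to contribute only if that share exceeds 1/5.8 = 0.1724; otherwise keeping the unit dominates.
Taro, Hana and Priya are above the threshold, contributing 35 each; the remaining 6 contribute 0. Total contributed: 105.
The group account pays out 5.8 × 105 = 609.00 in total (split across the unequal shares, but the aggregate is all that matters for the group sum).
The 6 free-riders keep 35 each, adding 210. Group total = 210 + 609.00 = 819.00.

819.00 points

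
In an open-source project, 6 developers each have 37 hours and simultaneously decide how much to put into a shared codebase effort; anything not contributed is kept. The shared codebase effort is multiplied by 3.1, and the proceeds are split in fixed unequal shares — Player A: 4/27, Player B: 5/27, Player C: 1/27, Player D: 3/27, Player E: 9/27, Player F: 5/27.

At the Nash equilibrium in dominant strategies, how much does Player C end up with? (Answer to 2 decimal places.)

41.25 hours

For player j, contributing a unit is worthwhile iff 3.1 × (j's share) ≥ 1, i.e. iff j's share is at least 0.3226.
Player E alone (share 9/27) is above the threshold, contributing 37; the remaining 5 contribute 0. Total contributed: 37.
Player C keeps 37 and receives 3.1 × 37 × 1/27 = 4.25 from the shared codebase effort, for a payoff of 41.25.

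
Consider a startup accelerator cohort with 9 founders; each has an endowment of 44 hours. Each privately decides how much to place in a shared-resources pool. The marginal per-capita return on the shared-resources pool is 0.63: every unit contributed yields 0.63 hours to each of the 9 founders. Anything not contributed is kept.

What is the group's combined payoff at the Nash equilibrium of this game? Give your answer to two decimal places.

The private return per contributed unit is 0.63 < 1, so contributing 0 is dominant for every player. At the Nash equilibrium everyone keeps their 44, and the group total is 9 × 44 = 396.

396.00 hours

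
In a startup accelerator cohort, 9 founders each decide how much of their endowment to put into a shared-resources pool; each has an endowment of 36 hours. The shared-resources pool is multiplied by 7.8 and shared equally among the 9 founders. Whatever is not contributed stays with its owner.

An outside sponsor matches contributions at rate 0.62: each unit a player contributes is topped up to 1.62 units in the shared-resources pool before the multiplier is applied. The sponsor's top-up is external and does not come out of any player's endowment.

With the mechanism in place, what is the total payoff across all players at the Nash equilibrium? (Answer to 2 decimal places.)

4094.06 hours

The effective private return per unit is now 7.8 × 1.62 / 9 = 1.4040 > 1, so every player's dominant strategy flips to full contribution.
At the Nash equilibrium everyone contributes 36. Group total payoff = 7.8 × 1.62 × 324 = 4094.06.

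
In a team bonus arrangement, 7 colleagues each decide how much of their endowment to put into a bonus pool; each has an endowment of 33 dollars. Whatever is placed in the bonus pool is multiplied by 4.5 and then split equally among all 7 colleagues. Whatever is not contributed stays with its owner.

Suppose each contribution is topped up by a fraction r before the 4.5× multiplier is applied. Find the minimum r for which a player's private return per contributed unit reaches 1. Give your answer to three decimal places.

With matching at rate r, one contributed unit becomes (1 + r) in the bonus pool and returns 4.5 × (1 + r) / 7 to the contributor.
Setting this equal to 1: 1 + r = 7/4.5 = 1.5556.
So the minimum matching rate is r = 1.5556 − 1 = 0.556.

0.556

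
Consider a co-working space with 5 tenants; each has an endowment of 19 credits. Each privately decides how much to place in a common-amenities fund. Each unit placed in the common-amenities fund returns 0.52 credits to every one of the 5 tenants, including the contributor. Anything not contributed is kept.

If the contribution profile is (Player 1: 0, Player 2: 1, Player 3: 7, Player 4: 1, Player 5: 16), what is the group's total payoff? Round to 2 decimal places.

135.00 credits

Total contributed: 0 + 1 + 7 + 1 + 16 = 25; total kept: 5 × 19 − 25 = 70.
The common-amenities fund pays out 0.52 × 5 × 25 = 65.00 in aggregate.
Group total = 70 + 65.00 = 135.00.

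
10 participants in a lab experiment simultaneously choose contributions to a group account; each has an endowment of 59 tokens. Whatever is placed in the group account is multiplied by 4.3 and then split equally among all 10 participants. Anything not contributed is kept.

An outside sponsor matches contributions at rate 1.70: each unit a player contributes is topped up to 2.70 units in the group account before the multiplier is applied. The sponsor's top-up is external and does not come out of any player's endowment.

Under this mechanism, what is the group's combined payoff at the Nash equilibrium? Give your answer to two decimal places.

Under the mechanism each unit contributed yields 4.3 × 2.70 / 10 = 1.1610 back to its contributor per unit of net cost, which exceeds 1, making full contribution the dominant choice for everyone.
So the Nash equilibrium is full contribution by all 10; the group earns 4.3 × 2.70 × 590 = 6849.90.

6849.90 tokens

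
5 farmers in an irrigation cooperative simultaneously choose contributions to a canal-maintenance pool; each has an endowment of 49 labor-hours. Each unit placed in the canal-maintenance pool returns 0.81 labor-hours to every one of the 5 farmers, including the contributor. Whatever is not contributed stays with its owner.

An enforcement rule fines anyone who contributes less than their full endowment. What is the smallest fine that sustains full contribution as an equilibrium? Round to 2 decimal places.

9.31 labor-hours

Given the others contribute fully, the best deviation is to contribute 0 (any partial contribution still incurs the fine and gives up units whose private return 0.81 is below 1).
Deviating from 49 to 0 saves 49 labor-hours but forfeits the deviator's share of the drop in the canal-maintenance pool: 0.81 × 49 = 39.69.
So the deviation gain is 49 − 39.69 = 9.31, and the fine must be at least 9.31 labor-hours to wipe it out.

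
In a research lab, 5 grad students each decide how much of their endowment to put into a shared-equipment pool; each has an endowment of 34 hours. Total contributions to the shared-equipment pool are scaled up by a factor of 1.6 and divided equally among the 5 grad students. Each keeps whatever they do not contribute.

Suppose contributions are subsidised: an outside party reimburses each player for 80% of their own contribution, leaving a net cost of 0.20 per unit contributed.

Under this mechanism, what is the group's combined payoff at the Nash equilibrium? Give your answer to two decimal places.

408.00 hours

With the mechanism, a contributed unit returns (1.6/5) / 0.20 = 1.6000 per unit of net cost to the contributor — now above 1 — so contributing fully is weakly dominant for every player.
So the Nash equilibrium is full contribution by all 5; the group earns 5 × (34 × 0.80 + 1.6 × 34) = 408.00.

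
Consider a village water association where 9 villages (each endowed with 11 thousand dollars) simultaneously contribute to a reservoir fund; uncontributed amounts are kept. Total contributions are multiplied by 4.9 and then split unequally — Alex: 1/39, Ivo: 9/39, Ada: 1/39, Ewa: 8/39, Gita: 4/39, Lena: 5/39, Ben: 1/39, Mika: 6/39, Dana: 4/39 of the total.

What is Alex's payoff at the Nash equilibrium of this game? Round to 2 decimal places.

Player j's private return per contributed unit is 4.9 × (j's share). Contributing is weakly dominant for j when that share is at least 1/4.9 = 0.2041, and contributing 0 is dominant otherwise.
The shares above 0.2041 belong to Ivo and Ewa, contributing 11 each; the remaining 7 contribute 0. Total contributed: 22.
Alex keeps 11 and receives 4.9 × 22 × 1/39 = 2.76 from the reservoir fund, for a payoff of 13.76.

13.76 thousand dollars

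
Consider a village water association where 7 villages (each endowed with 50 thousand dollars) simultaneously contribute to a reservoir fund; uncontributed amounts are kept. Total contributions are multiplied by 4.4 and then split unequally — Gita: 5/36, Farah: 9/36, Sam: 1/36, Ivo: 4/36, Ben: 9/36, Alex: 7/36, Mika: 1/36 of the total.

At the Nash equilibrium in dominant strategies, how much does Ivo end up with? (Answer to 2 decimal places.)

98.89 thousand dollars

A player with share s gets back 4.4·s per unit contributed, so full contribution is dominant for anyone with s > 1/4.4 = 0.2273 and zero contribution is dominant for anyone below.
Farah and Ben clear that bar, contributing 50 each; the remaining 5 contribute 0. Total contributed: 100.
Ivo keeps 50 and receives 4.4 × 100 × 4/36 = 48.89 from the reservoir fund, for a payoff of 98.89.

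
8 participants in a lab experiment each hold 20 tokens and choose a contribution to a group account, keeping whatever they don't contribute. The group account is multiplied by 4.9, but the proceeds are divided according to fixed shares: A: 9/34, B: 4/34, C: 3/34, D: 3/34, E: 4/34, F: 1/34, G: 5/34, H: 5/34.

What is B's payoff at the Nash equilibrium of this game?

31.53 tokens

Each unit j contributes comes back to j as 4.9 × (j's share), so j prefers to contribute only if that share exceeds 1/4.9 = 0.2041; otherwise keeping the unit dominates.
A alone (share 9/34) is above the threshold, contributing 20; the remaining 7 contribute 0. Total contributed: 20.
B keeps 20 and receives 4.9 × 20 × 4/34 = 11.53 from the group account, for a payoff of 31.53.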